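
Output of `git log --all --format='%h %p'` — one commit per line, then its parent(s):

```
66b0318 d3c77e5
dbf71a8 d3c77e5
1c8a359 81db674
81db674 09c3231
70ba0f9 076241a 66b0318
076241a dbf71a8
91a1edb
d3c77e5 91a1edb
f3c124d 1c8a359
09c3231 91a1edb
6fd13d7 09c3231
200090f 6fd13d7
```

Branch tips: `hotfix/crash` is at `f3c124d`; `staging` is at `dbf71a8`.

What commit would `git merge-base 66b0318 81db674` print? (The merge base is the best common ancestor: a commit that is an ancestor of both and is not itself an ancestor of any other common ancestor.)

Ancestors of 66b0318: {66b0318, 91a1edb, d3c77e5}.
Ancestors of 81db674: {09c3231, 81db674, 91a1edb}.
Common ancestors: {91a1edb}.
The only common ancestor is 91a1edb, so it is the merge base.

91a1edb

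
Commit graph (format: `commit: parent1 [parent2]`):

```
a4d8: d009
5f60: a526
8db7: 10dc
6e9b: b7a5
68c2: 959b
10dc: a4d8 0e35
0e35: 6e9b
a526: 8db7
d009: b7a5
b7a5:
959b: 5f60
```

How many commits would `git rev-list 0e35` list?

3

Walking parent pointers from 0e35: reachable set = {0e35, 6e9b, b7a5}.
That is 3 commits.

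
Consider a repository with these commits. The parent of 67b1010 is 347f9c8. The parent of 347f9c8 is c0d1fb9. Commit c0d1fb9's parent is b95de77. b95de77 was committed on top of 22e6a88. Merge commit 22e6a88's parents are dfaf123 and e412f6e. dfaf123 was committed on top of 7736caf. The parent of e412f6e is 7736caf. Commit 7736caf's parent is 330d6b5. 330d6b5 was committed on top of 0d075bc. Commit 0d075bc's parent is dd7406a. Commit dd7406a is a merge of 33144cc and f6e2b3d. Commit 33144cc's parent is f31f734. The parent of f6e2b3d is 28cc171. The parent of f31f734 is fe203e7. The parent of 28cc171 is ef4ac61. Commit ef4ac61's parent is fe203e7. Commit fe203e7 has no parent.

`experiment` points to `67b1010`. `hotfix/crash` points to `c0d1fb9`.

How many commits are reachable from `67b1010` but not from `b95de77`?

3

Reachable from 67b1010: {0d075bc, 22e6a88, 28cc171, 330d6b5, 33144cc, 347f9c8, 67b1010, 7736caf, b95de77, c0d1fb9, dd7406a, dfaf123, e412f6e, ef4ac61, f31f734, f6e2b3d, fe203e7}.
Reachable from b95de77: {0d075bc, 22e6a88, 28cc171, 330d6b5, 33144cc, 7736caf, b95de77, dd7406a, dfaf123, e412f6e, ef4ac61, f31f734, f6e2b3d, fe203e7}.
In 67b1010's history but not b95de77's: {347f9c8, 67b1010, c0d1fb9} — 3 commits.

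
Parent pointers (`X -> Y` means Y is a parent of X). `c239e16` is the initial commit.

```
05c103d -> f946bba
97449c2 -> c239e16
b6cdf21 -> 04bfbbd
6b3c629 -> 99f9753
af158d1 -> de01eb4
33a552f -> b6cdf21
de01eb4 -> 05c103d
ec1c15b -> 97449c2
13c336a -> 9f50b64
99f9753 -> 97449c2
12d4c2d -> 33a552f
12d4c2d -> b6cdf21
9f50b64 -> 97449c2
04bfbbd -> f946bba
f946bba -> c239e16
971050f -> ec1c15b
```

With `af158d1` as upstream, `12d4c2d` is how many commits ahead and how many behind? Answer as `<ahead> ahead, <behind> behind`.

4 ahead, 3 behind

Reachable from 12d4c2d: {04bfbbd, 12d4c2d, 33a552f, b6cdf21, c239e16, f946bba}.
Reachable from af158d1: {05c103d, af158d1, c239e16, de01eb4, f946bba}.
Only in 12d4c2d's history (ahead): {04bfbbd, 12d4c2d, 33a552f, b6cdf21} — 4.
Only in af158d1's history (behind): {05c103d, af158d1, de01eb4} — 3.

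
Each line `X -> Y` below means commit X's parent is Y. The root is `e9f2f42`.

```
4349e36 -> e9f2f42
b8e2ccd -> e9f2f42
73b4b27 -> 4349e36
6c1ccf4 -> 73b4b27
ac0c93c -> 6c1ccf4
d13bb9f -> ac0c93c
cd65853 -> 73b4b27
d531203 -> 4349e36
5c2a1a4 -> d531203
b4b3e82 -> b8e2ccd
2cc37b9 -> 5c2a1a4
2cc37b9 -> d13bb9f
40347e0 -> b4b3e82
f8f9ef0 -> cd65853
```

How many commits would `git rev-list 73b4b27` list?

Walking parent pointers from 73b4b27: reachable set = {4349e36, 73b4b27, e9f2f42}.
That is 3 commits.

3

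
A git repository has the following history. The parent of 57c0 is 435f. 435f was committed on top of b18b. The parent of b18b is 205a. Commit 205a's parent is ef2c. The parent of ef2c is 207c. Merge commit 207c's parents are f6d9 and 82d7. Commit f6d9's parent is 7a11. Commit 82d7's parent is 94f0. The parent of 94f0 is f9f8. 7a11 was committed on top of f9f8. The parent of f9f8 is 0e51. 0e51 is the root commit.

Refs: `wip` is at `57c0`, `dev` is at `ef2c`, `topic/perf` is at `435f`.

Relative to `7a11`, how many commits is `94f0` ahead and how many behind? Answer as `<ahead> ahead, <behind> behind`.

Reachable from 94f0: {0e51, 94f0, f9f8}.
Reachable from 7a11: {0e51, 7a11, f9f8}.
Only in 94f0's history (ahead): {94f0} — 1.
Only in 7a11's history (behind): {7a11} — 1.

1 ahead, 1 behind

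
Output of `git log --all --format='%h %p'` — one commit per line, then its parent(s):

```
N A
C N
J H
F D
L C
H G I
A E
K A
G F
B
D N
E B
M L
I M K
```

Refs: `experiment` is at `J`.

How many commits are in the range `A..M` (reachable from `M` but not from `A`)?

Reachable from M: {A, B, C, E, L, M, N}.
Reachable from A: {A, B, E}.
In M's history but not A's: {C, L, M, N} — 4 commits.

4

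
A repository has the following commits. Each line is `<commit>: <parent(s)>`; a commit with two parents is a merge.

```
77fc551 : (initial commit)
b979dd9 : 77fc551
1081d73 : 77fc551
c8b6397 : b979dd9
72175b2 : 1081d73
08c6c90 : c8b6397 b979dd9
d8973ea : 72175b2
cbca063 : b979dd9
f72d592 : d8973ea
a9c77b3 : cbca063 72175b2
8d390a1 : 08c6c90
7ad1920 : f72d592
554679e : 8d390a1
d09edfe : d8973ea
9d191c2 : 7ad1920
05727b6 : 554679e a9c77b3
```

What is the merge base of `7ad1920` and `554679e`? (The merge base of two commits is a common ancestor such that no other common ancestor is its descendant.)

77fc551

Ancestors of 7ad1920: {1081d73, 72175b2, 77fc551, 7ad1920, d8973ea, f72d592}.
Ancestors of 554679e: {08c6c90, 554679e, 77fc551, 8d390a1, b979dd9, c8b6397}.
Common ancestors: {77fc551}.
The only common ancestor is 77fc551, so it is the merge base.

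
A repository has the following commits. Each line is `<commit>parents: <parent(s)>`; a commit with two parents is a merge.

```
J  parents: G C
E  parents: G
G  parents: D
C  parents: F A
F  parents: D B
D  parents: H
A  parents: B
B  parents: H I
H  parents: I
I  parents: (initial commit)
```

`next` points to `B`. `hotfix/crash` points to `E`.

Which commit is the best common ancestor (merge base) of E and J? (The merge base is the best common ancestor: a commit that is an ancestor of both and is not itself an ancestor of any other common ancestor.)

Ancestors of E: {D, E, G, H, I}.
Ancestors of J: {A, B, C, D, F, G, H, I, J}.
Common ancestors: {D, G, H, I}.
Among these, G is not an ancestor of any other common ancestor — it is the merge base.

G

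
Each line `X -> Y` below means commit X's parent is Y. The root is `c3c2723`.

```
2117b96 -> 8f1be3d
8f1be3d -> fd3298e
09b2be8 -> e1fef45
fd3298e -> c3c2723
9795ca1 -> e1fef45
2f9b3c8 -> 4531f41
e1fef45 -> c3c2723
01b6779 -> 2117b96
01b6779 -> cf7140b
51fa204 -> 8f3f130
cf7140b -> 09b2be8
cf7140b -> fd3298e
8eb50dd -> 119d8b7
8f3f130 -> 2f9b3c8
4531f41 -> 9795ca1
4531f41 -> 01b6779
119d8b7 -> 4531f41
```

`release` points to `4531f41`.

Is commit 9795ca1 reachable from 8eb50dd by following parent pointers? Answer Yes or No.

Yes

Ancestors of 8eb50dd (commits reachable by following parents): {01b6779, 09b2be8, 119d8b7, 2117b96, 4531f41, 8eb50dd, 8f1be3d, 9795ca1, c3c2723, cf7140b, e1fef45, fd3298e}.
9795ca1 is in that set, so it is an ancestor of 8eb50dd.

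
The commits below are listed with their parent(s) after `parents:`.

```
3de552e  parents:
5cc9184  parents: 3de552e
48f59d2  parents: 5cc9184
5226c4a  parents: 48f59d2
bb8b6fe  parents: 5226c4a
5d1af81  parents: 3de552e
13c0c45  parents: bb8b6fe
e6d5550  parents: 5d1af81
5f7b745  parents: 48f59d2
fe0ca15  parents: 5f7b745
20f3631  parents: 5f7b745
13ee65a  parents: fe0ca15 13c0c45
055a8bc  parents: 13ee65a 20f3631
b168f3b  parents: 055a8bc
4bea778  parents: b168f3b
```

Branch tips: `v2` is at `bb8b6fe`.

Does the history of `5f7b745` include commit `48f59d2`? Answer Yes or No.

Yes

Ancestors of 5f7b745 (commits reachable by following parents): {3de552e, 48f59d2, 5cc9184, 5f7b745}.
48f59d2 is in that set, so it is an ancestor of 5f7b745.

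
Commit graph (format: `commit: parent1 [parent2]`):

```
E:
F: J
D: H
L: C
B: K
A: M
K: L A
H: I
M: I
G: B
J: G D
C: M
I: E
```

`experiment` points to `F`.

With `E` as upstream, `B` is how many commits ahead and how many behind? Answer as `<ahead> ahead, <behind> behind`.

Reachable from B: {A, B, C, E, I, K, L, M}.
Reachable from E: {E}.
Only in B's history (ahead): {A, B, C, I, K, L, M} — 7.
Only in E's history (behind): {} — 0.

7 ahead, 0 behind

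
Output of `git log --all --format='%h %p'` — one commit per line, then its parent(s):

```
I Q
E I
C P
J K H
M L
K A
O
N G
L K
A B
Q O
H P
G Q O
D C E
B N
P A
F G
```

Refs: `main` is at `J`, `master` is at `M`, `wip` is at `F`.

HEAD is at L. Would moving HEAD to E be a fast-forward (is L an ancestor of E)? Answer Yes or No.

No

A fast-forward from L to E is possible iff L is an ancestor of E.
Ancestors of E: {E, I, O, Q}.
L is not among them, so fast-forward is not possible.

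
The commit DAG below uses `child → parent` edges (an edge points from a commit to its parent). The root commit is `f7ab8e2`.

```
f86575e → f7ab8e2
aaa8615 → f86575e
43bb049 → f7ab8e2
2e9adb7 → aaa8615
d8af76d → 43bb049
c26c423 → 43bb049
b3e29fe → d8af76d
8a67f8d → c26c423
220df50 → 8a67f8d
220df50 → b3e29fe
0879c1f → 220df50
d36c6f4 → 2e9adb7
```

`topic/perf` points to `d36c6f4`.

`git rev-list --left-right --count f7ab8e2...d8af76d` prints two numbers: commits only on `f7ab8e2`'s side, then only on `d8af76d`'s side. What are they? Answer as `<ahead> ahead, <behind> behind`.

0 ahead, 2 behind

Reachable from f7ab8e2: {f7ab8e2}.
Reachable from d8af76d: {43bb049, d8af76d, f7ab8e2}.
Only in f7ab8e2's history (ahead): {} — 0.
Only in d8af76d's history (behind): {43bb049, d8af76d} — 2.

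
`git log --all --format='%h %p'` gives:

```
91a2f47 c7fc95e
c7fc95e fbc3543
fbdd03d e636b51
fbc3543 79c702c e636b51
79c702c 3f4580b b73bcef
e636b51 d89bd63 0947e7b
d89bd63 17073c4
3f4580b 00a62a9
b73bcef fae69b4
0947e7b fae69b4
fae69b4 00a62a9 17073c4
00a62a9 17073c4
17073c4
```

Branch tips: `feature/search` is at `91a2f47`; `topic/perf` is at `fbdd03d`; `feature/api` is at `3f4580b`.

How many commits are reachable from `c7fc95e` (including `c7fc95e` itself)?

11

Walking parent pointers from c7fc95e: reachable set = {00a62a9, 0947e7b, 17073c4, 3f4580b, 79c702c, b73bcef, c7fc95e, d89bd63, e636b51, fae69b4, fbc3543}.
That is 11 commits.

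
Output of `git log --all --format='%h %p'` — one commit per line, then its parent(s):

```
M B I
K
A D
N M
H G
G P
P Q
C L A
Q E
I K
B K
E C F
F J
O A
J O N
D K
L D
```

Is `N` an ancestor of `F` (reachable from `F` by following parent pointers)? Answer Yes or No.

Ancestors of F (commits reachable by following parents): {A, B, D, F, I, J, K, M, N, O}.
N is in that set, so it is an ancestor of F.

Yes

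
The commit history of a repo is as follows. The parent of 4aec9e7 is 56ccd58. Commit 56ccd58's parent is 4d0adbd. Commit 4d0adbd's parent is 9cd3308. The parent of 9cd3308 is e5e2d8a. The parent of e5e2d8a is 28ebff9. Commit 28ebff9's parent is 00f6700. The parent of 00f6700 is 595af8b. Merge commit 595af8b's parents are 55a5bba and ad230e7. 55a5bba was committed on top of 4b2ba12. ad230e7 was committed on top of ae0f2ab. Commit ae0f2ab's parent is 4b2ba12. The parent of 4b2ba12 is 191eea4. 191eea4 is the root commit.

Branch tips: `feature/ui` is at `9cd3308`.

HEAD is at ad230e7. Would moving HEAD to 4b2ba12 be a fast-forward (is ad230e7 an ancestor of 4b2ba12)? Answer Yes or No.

A fast-forward from ad230e7 to 4b2ba12 is possible iff ad230e7 is an ancestor of 4b2ba12.
Ancestors of 4b2ba12: {191eea4, 4b2ba12}.
ad230e7 is not among them, so fast-forward is not possible.

No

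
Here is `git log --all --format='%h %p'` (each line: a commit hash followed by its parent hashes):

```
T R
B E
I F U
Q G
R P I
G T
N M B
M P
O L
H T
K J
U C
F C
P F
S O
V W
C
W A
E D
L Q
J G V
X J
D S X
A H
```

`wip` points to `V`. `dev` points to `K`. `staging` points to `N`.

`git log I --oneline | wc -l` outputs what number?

Walking parent pointers from I: reachable set = {C, F, I, U}.
That is 4 commits.

4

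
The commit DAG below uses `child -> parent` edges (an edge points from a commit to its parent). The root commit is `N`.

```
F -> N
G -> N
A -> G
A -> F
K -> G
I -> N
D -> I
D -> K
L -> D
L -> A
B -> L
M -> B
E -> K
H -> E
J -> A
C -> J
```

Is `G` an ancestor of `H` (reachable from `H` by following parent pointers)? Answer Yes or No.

Ancestors of H (commits reachable by following parents): {E, G, H, K, N}.
G is in that set, so it is an ancestor of H.

Yes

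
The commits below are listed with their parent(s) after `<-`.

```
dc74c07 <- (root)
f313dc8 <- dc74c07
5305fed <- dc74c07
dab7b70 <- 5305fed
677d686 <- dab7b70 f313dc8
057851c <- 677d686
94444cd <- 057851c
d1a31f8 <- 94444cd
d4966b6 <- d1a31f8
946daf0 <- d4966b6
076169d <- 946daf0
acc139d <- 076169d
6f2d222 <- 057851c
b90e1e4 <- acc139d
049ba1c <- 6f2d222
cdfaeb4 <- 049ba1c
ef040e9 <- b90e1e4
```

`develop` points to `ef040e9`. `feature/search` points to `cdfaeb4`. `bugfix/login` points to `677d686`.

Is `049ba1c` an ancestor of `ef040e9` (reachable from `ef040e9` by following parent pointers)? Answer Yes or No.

Ancestors of ef040e9: {057851c, 076169d, 5305fed, 677d686, 94444cd, 946daf0, acc139d, b90e1e4, d1a31f8, d4966b6, dab7b70, dc74c07, ef040e9, f313dc8}.
049ba1c is not in that set, so it is not an ancestor of ef040e9.

No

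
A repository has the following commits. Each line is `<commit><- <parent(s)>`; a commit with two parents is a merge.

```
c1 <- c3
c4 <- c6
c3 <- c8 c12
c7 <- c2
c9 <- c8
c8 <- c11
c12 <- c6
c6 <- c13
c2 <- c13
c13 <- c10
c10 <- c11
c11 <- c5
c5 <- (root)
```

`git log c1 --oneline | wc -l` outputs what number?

9

Walking parent pointers from c1: reachable set = {c1, c10, c11, c12, c13, c3, c5, c6, c8}.
That is 9 commits.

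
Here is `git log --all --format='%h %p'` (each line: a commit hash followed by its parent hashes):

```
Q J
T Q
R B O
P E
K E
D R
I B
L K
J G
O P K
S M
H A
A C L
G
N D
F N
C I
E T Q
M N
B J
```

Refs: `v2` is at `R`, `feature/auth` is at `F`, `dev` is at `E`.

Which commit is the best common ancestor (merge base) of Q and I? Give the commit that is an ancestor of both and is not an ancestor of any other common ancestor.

J

Ancestors of Q: {G, J, Q}.
Ancestors of I: {B, G, I, J}.
Common ancestors: {G, J}.
Among these, J is not an ancestor of any other common ancestor — it is the merge base.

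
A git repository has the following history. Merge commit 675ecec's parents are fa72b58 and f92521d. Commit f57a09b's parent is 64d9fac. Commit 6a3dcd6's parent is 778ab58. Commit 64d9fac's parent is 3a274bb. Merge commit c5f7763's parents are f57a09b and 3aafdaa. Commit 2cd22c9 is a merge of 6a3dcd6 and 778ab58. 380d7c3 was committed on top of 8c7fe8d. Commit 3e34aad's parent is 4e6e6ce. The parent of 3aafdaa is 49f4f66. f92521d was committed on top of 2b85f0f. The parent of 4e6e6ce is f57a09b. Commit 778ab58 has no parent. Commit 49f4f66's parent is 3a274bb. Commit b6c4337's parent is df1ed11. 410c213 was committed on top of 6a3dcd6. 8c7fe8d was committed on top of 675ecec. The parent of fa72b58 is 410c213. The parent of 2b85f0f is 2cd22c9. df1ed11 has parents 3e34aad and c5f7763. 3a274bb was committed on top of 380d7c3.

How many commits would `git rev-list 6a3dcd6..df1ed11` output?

17

Reachable from df1ed11: {2b85f0f, 2cd22c9, 380d7c3, 3a274bb, 3aafdaa, 3e34aad, 410c213, 49f4f66, 4e6e6ce, 64d9fac, 675ecec, 6a3dcd6, 778ab58, 8c7fe8d, c5f7763, df1ed11, f57a09b, f92521d, fa72b58}.
Reachable from 6a3dcd6: {6a3dcd6, 778ab58}.
In df1ed11's history but not 6a3dcd6's: {2b85f0f, 2cd22c9, 380d7c3, 3a274bb, 3aafdaa, 3e34aad, 410c213, 49f4f66, 4e6e6ce, 64d9fac, 675ecec, 8c7fe8d, c5f7763, df1ed11, f57a09b, f92521d, fa72b58} — 17 commits.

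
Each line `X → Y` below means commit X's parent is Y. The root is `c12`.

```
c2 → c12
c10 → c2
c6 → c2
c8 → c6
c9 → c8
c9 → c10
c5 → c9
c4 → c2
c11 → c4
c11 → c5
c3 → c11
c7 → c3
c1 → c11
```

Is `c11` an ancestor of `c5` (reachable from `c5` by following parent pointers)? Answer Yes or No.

No

Ancestors of c5: {c10, c12, c2, c5, c6, c8, c9}.
c11 is not in that set, so it is not an ancestor of c5.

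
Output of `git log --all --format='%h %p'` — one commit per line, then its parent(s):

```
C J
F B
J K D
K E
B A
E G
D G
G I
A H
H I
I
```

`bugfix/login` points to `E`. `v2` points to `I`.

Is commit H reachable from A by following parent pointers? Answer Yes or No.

Ancestors of A (commits reachable by following parents): {A, H, I}.
H is in that set, so it is an ancestor of A.

Yes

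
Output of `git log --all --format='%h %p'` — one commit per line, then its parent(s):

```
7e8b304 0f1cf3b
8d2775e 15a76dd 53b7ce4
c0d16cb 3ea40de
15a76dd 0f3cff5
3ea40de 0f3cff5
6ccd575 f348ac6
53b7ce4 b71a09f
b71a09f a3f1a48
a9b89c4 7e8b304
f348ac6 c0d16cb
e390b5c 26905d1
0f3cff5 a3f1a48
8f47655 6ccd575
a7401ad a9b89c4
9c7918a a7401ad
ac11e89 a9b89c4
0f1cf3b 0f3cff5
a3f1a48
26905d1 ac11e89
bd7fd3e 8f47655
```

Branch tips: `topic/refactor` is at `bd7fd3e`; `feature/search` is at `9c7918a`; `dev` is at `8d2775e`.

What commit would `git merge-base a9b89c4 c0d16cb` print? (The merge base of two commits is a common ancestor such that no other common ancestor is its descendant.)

Ancestors of a9b89c4: {0f1cf3b, 0f3cff5, 7e8b304, a3f1a48, a9b89c4}.
Ancestors of c0d16cb: {0f3cff5, 3ea40de, a3f1a48, c0d16cb}.
Common ancestors: {0f3cff5, a3f1a48}.
Among these, 0f3cff5 is not an ancestor of any other common ancestor — it is the merge base.

0f3cff5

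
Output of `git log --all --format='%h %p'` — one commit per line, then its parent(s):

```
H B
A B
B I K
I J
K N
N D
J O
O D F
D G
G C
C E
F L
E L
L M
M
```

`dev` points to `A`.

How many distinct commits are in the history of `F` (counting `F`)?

3

Walking parent pointers from F: reachable set = {F, L, M}.
That is 3 commits.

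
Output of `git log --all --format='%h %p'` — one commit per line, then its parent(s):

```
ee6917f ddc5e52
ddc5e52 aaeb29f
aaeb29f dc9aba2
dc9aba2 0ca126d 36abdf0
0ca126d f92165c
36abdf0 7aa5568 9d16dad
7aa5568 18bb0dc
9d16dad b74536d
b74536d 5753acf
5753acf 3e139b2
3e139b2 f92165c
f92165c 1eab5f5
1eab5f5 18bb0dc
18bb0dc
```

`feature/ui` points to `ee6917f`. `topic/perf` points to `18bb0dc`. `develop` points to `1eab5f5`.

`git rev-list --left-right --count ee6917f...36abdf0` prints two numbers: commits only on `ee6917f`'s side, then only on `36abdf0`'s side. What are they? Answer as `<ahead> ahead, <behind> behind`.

Reachable from ee6917f: {0ca126d, 18bb0dc, 1eab5f5, 36abdf0, 3e139b2, 5753acf, 7aa5568, 9d16dad, aaeb29f, b74536d, dc9aba2, ddc5e52, ee6917f, f92165c}.
Reachable from 36abdf0: {18bb0dc, 1eab5f5, 36abdf0, 3e139b2, 5753acf, 7aa5568, 9d16dad, b74536d, f92165c}.
Only in ee6917f's history (ahead): {0ca126d, aaeb29f, dc9aba2, ddc5e52, ee6917f} — 5.
Only in 36abdf0's history (behind): {} — 0.

5 ahead, 0 behind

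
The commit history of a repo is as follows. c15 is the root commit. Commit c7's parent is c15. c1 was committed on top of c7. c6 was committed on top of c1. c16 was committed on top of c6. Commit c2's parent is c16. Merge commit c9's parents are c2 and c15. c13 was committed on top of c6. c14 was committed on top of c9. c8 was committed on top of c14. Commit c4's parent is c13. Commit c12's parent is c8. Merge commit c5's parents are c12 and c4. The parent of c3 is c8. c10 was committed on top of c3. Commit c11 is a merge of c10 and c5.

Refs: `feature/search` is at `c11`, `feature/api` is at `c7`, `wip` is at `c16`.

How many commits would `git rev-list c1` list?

3

Walking parent pointers from c1: reachable set = {c1, c15, c7}.
That is 3 commits.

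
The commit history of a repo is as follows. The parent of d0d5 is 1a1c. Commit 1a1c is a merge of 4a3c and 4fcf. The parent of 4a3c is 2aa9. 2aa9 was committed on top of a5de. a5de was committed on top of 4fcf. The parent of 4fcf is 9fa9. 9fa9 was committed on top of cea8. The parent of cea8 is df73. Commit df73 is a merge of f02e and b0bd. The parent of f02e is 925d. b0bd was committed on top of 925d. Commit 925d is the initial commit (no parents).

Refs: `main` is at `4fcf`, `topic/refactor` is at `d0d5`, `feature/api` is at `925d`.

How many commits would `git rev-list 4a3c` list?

Walking parent pointers from 4a3c: reachable set = {2aa9, 4a3c, 4fcf, 925d, 9fa9, a5de, b0bd, cea8, df73, f02e}.
That is 10 commits.

10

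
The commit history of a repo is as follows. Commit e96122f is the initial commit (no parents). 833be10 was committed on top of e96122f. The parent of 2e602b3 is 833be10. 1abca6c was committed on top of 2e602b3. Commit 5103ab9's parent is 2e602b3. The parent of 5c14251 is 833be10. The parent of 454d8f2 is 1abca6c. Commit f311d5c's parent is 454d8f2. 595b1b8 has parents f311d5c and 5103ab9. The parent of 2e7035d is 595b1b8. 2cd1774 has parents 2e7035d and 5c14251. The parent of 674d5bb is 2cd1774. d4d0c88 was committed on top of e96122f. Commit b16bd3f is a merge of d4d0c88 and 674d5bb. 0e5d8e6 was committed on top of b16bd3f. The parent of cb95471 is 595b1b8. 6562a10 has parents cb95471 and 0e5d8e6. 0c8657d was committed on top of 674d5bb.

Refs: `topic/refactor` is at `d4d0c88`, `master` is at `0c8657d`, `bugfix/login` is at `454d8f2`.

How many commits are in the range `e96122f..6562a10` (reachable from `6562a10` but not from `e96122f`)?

Reachable from 6562a10: {0e5d8e6, 1abca6c, 2cd1774, 2e602b3, 2e7035d, 454d8f2, 5103ab9, 595b1b8, 5c14251, 6562a10, 674d5bb, 833be10, b16bd3f, cb95471, d4d0c88, e96122f, f311d5c}.
Reachable from e96122f: {e96122f}.
In 6562a10's history but not e96122f's: {0e5d8e6, 1abca6c, 2cd1774, 2e602b3, 2e7035d, 454d8f2, 5103ab9, 595b1b8, 5c14251, 6562a10, 674d5bb, 833be10, b16bd3f, cb95471, d4d0c88, f311d5c} — 16 commits.

16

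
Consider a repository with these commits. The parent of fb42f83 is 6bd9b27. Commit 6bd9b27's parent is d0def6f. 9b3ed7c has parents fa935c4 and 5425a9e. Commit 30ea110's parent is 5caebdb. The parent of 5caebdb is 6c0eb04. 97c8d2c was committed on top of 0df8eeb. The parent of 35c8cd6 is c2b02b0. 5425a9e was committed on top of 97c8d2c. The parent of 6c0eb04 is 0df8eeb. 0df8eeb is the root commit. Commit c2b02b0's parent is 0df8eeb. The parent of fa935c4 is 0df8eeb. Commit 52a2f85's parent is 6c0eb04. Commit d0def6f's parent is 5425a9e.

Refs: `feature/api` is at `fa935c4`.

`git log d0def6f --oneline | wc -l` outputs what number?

4

Walking parent pointers from d0def6f: reachable set = {0df8eeb, 5425a9e, 97c8d2c, d0def6f}.
That is 4 commits.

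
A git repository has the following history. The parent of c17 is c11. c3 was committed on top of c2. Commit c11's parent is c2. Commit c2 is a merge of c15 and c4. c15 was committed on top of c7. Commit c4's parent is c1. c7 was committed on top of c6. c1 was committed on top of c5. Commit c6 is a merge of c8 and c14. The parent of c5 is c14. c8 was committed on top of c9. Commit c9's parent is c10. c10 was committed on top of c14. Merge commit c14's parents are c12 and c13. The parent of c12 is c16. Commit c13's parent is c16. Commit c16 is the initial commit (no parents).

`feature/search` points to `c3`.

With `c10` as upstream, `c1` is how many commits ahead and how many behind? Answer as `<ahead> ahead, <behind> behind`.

2 ahead, 1 behind

Reachable from c1: {c1, c12, c13, c14, c16, c5}.
Reachable from c10: {c10, c12, c13, c14, c16}.
Only in c1's history (ahead): {c1, c5} — 2.
Only in c10's history (behind): {c10} — 1.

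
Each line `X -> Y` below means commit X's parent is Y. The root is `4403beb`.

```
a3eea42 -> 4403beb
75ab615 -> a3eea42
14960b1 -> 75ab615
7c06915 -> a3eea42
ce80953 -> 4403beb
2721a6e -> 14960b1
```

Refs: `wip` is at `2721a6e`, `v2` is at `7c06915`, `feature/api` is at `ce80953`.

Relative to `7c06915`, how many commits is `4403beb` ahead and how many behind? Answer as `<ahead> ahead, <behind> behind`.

0 ahead, 2 behind

Reachable from 4403beb: {4403beb}.
Reachable from 7c06915: {4403beb, 7c06915, a3eea42}.
Only in 4403beb's history (ahead): {} — 0.
Only in 7c06915's history (behind): {7c06915, a3eea42} — 2.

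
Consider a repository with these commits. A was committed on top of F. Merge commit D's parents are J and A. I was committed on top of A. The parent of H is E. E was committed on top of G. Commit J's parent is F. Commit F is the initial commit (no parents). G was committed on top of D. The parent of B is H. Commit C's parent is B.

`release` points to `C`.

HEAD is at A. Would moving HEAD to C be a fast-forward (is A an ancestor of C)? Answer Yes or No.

Yes

A fast-forward from A to C is possible iff A is an ancestor of C.
Ancestors of C: {A, B, C, D, E, F, G, H, J}.
A is among them, so fast-forward is possible.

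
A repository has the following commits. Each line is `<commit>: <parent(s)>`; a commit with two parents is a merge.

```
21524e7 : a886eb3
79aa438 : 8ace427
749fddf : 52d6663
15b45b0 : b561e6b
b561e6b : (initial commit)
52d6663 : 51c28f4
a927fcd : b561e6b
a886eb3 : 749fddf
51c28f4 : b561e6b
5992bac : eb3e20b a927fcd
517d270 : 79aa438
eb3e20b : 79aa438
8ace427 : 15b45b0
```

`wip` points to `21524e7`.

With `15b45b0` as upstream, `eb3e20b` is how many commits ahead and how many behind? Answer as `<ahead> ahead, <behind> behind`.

3 ahead, 0 behind

Reachable from eb3e20b: {15b45b0, 79aa438, 8ace427, b561e6b, eb3e20b}.
Reachable from 15b45b0: {15b45b0, b561e6b}.
Only in eb3e20b's history (ahead): {79aa438, 8ace427, eb3e20b} — 3.
Only in 15b45b0's history (behind): {} — 0.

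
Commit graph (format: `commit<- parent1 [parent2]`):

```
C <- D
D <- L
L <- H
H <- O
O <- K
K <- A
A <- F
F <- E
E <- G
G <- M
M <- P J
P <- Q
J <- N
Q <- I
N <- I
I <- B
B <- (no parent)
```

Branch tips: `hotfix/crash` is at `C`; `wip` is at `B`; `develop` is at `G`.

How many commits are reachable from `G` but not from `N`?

Reachable from G: {B, G, I, J, M, N, P, Q}.
Reachable from N: {B, I, N}.
In G's history but not N's: {G, J, M, P, Q} — 5 commits.

5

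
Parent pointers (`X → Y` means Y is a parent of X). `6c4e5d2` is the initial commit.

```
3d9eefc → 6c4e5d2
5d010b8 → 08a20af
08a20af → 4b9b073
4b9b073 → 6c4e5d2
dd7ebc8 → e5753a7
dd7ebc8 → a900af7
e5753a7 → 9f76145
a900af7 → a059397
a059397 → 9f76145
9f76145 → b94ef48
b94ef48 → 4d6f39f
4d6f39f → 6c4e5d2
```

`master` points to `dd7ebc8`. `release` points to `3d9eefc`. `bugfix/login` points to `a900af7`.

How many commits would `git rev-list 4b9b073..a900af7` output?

Reachable from a900af7: {4d6f39f, 6c4e5d2, 9f76145, a059397, a900af7, b94ef48}.
Reachable from 4b9b073: {4b9b073, 6c4e5d2}.
In a900af7's history but not 4b9b073's: {4d6f39f, 9f76145, a059397, a900af7, b94ef48} — 5 commits.

5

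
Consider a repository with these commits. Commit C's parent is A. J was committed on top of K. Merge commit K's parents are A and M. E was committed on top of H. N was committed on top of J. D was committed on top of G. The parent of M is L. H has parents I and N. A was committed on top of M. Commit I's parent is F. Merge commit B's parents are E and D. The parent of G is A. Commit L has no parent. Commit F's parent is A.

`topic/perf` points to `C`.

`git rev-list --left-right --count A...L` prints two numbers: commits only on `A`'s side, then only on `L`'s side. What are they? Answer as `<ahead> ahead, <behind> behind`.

Reachable from A: {A, L, M}.
Reachable from L: {L}.
Only in A's history (ahead): {A, M} — 2.
Only in L's history (behind): {} — 0.

2 ahead, 0 behind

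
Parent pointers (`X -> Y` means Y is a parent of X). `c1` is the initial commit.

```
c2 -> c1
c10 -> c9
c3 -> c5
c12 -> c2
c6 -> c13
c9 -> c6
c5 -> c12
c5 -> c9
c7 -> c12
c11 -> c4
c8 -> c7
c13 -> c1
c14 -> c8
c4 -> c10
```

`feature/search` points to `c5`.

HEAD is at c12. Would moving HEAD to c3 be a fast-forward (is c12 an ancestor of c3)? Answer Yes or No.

Yes

A fast-forward from c12 to c3 is possible iff c12 is an ancestor of c3.
Ancestors of c3: {c1, c12, c13, c2, c3, c5, c6, c9}.
c12 is among them, so fast-forward is possible.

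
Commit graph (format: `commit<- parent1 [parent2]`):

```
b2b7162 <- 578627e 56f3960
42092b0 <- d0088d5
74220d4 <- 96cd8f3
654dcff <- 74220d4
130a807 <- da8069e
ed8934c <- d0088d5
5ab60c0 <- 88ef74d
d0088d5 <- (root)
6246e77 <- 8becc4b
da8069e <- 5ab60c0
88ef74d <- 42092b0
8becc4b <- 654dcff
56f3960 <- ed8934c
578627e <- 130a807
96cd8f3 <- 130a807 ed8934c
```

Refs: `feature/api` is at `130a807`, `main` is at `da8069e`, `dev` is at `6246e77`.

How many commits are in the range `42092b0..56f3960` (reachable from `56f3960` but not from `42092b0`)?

Reachable from 56f3960: {56f3960, d0088d5, ed8934c}.
Reachable from 42092b0: {42092b0, d0088d5}.
In 56f3960's history but not 42092b0's: {56f3960, ed8934c} — 2 commits.

2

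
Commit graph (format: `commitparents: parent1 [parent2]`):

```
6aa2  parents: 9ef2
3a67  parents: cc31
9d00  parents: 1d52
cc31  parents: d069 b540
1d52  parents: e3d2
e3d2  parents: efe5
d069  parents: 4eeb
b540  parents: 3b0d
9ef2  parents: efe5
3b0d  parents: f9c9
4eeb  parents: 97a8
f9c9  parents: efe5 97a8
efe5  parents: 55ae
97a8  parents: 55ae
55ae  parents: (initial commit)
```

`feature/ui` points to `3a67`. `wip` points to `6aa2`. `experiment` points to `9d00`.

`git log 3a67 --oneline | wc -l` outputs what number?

10

Walking parent pointers from 3a67: reachable set = {3a67, 3b0d, 4eeb, 55ae, 97a8, b540, cc31, d069, efe5, f9c9}.
That is 10 commits.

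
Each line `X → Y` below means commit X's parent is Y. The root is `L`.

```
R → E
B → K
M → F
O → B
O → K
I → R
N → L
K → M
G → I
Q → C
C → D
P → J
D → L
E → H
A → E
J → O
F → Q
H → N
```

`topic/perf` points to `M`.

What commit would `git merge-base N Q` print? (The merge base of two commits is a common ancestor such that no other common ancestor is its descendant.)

Ancestors of N: {L, N}.
Ancestors of Q: {C, D, L, Q}.
Common ancestors: {L}.
The only common ancestor is L, so it is the merge base.

L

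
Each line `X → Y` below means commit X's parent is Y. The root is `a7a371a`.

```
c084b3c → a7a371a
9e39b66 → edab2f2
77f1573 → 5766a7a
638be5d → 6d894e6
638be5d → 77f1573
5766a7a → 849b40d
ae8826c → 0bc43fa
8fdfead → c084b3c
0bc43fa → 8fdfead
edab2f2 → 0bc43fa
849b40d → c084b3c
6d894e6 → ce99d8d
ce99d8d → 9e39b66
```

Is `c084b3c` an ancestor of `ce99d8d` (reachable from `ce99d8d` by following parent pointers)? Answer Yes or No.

Yes

Ancestors of ce99d8d (commits reachable by following parents): {0bc43fa, 8fdfead, 9e39b66, a7a371a, c084b3c, ce99d8d, edab2f2}.
c084b3c is in that set, so it is an ancestor of ce99d8d.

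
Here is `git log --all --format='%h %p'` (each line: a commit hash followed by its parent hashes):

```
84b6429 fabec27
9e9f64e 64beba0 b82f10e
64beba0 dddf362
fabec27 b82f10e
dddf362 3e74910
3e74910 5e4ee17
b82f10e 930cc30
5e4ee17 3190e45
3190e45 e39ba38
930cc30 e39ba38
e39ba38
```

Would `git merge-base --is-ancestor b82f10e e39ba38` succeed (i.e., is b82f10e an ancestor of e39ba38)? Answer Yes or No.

No

Ancestors of e39ba38: {e39ba38}.
b82f10e is not in that set, so it is not an ancestor of e39ba38.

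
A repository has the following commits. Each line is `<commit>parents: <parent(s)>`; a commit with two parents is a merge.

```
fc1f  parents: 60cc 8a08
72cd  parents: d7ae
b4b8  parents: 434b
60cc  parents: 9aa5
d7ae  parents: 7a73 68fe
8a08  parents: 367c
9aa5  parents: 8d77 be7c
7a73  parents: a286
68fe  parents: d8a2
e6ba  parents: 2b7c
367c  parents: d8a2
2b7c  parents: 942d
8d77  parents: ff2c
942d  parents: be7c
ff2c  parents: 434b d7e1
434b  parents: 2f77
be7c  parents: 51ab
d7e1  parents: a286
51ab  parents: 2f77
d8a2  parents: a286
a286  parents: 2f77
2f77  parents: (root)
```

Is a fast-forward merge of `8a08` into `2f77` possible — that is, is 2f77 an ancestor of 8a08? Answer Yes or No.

Yes

A fast-forward from 2f77 to 8a08 is possible iff 2f77 is an ancestor of 8a08.
Ancestors of 8a08: {2f77, 367c, 8a08, a286, d8a2}.
2f77 is among them, so fast-forward is possible.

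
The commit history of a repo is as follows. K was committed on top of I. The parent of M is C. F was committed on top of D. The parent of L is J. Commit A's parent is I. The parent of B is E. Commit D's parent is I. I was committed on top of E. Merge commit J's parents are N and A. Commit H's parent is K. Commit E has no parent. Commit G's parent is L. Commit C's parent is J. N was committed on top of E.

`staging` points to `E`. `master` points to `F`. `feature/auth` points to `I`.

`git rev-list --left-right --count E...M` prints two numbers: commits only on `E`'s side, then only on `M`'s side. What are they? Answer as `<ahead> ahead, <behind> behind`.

Reachable from E: {E}.
Reachable from M: {A, C, E, I, J, M, N}.
Only in E's history (ahead): {} — 0.
Only in M's history (behind): {A, C, I, J, M, N} — 6.

0 ahead, 6 behind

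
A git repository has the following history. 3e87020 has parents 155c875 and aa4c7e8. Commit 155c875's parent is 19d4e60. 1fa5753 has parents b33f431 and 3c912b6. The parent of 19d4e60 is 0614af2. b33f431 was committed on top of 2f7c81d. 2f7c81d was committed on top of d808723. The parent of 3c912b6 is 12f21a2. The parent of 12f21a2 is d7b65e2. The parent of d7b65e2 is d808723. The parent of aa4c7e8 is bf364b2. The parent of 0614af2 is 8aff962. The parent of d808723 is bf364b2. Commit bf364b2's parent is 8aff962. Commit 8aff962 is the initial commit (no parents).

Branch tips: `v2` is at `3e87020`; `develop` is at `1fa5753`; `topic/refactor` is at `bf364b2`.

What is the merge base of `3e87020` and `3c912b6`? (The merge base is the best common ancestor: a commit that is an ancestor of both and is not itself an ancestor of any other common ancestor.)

Ancestors of 3e87020: {0614af2, 155c875, 19d4e60, 3e87020, 8aff962, aa4c7e8, bf364b2}.
Ancestors of 3c912b6: {12f21a2, 3c912b6, 8aff962, bf364b2, d7b65e2, d808723}.
Common ancestors: {8aff962, bf364b2}.
Among these, bf364b2 is not an ancestor of any other common ancestor — it is the merge base.

bf364b2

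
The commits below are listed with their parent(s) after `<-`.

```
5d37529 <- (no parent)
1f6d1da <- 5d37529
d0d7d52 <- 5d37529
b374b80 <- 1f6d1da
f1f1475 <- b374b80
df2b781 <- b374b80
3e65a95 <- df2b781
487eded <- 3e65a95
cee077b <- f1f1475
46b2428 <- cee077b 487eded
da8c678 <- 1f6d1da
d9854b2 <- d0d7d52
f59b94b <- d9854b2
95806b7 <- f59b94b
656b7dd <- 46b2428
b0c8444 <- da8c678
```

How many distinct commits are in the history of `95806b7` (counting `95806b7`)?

Walking parent pointers from 95806b7: reachable set = {5d37529, 95806b7, d0d7d52, d9854b2, f59b94b}.
That is 5 commits.

5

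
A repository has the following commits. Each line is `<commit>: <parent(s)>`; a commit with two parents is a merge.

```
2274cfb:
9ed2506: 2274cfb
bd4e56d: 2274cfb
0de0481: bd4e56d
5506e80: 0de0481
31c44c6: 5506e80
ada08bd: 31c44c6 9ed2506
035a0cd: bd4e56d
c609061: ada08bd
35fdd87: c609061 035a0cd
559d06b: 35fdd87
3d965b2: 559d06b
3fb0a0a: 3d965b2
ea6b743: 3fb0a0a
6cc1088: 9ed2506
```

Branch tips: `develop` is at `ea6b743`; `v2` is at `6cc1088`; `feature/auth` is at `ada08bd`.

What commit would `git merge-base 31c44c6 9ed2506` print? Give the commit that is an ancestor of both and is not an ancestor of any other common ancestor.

2274cfb

Ancestors of 31c44c6: {0de0481, 2274cfb, 31c44c6, 5506e80, bd4e56d}.
Ancestors of 9ed2506: {2274cfb, 9ed2506}.
Common ancestors: {2274cfb}.
The only common ancestor is 2274cfb, so it is the merge base.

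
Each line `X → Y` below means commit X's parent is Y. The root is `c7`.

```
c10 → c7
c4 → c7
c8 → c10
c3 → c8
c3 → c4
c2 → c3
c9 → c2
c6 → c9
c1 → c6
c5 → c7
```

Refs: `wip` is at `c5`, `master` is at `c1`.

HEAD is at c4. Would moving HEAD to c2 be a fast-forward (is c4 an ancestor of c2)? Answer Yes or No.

A fast-forward from c4 to c2 is possible iff c4 is an ancestor of c2.
Ancestors of c2: {c10, c2, c3, c4, c7, c8}.
c4 is among them, so fast-forward is possible.

Yes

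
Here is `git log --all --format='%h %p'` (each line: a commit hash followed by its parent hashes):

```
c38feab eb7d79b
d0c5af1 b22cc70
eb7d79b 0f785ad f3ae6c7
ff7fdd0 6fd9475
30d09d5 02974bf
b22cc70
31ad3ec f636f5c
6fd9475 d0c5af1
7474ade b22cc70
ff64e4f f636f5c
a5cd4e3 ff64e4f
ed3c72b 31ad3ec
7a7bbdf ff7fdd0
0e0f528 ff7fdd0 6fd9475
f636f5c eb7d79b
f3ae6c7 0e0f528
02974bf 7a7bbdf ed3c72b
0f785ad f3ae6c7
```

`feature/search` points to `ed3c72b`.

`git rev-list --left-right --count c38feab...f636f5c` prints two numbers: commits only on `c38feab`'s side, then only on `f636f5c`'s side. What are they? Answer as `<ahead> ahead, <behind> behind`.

Reachable from c38feab: {0e0f528, 0f785ad, 6fd9475, b22cc70, c38feab, d0c5af1, eb7d79b, f3ae6c7, ff7fdd0}.
Reachable from f636f5c: {0e0f528, 0f785ad, 6fd9475, b22cc70, d0c5af1, eb7d79b, f3ae6c7, f636f5c, ff7fdd0}.
Only in c38feab's history (ahead): {c38feab} — 1.
Only in f636f5c's history (behind): {f636f5c} — 1.

1 ahead, 1 behind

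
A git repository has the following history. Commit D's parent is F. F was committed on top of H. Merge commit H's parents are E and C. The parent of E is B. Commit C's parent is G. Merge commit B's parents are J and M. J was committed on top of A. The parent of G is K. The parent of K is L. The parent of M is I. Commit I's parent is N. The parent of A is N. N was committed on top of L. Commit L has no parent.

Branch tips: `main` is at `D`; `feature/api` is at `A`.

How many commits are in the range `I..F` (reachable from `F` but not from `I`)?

10

Reachable from F: {A, B, C, E, F, G, H, I, J, K, L, M, N}.
Reachable from I: {I, L, N}.
In F's history but not I's: {A, B, C, E, F, G, H, J, K, M} — 10 commits.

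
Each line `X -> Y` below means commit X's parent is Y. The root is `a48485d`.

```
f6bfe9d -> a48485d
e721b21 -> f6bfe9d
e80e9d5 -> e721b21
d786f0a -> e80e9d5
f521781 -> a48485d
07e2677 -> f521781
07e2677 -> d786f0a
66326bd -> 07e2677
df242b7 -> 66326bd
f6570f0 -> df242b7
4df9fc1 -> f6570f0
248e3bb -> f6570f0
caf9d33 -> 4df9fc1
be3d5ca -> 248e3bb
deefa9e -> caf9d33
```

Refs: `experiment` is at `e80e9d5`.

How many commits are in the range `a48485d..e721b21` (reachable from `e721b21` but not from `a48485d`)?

Reachable from e721b21: {a48485d, e721b21, f6bfe9d}.
Reachable from a48485d: {a48485d}.
In e721b21's history but not a48485d's: {e721b21, f6bfe9d} — 2 commits.

2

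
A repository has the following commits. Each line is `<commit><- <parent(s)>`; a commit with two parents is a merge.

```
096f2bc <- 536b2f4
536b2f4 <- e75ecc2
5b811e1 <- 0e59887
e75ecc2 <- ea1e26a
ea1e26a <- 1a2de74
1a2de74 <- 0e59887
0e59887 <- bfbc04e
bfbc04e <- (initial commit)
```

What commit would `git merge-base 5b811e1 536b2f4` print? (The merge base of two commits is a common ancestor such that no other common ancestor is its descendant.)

0e59887

Ancestors of 5b811e1: {0e59887, 5b811e1, bfbc04e}.
Ancestors of 536b2f4: {0e59887, 1a2de74, 536b2f4, bfbc04e, e75ecc2, ea1e26a}.
Common ancestors: {0e59887, bfbc04e}.
Among these, 0e59887 is not an ancestor of any other common ancestor — it is the merge base.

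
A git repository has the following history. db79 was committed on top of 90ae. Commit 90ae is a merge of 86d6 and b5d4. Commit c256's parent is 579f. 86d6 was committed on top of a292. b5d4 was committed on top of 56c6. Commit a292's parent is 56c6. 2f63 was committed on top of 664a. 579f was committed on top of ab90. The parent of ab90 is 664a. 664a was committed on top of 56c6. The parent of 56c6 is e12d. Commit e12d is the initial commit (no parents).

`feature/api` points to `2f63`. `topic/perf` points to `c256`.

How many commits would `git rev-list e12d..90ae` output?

5

Reachable from 90ae: {56c6, 86d6, 90ae, a292, b5d4, e12d}.
Reachable from e12d: {e12d}.
In 90ae's history but not e12d's: {56c6, 86d6, 90ae, a292, b5d4} — 5 commits.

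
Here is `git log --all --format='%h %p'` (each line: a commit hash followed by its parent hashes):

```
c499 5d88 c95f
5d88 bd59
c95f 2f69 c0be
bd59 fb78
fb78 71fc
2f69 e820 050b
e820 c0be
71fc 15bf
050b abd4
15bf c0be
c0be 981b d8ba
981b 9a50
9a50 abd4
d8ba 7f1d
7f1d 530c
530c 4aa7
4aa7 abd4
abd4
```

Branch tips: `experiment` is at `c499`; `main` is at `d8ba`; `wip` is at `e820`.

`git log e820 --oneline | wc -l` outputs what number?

Walking parent pointers from e820: reachable set = {4aa7, 530c, 7f1d, 981b, 9a50, abd4, c0be, d8ba, e820}.
That is 9 commits.

9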